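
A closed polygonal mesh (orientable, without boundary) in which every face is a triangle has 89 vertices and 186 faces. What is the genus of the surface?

Every face is a triangle, so 2E = 3·186 = 558, giving E = 279.
χ = V − E + F = 89 − 279 + 186 = -4.
For a closed orientable surface χ = 2 − 2g, so g = (2 − (-4))/2 = 3.

3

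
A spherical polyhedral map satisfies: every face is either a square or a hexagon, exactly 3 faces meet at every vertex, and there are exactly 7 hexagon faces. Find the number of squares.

6

Let x be the number of squares; then F = 7 + x.
Edge–face incidences: 2E = 6·7 + 4·x = 42 + 4x.
Every vertex has degree 3, so 3V = 2E.
Euler: V − E + F = 2 ⇒ (2E)/3 − E + (7 + x) = 2.
Multiply by 6: 2·(2E) − 3·(2E) + 6·(7 + x) = 12, i.e. 42 + 6x − (42 + 4x) = 12.
Collecting terms: 2x = 12, so x = 6.
Then 2E = 42 + 4·6 = 66, so E = 33, V = 2E/3 = 22, F = 7 + 6 = 13.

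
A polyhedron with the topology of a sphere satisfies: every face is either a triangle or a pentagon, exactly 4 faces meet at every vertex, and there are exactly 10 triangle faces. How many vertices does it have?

10

Let x be the number of pentagons; then F = 10 + x.
Edge–face incidences: 2E = 3·10 + 5·x = 30 + 5x.
Every vertex has degree 4, so 4V = 2E.
Euler: V − E + F = 2 ⇒ (2E)/4 − E + (10 + x) = 2.
Multiply by 8: 2·(2E) − 4·(2E) + 8·(10 + x) = 16, i.e. 80 + 8x − 2·(30 + 5x) = 16.
Collecting terms: −2x + 20 = 16, so −2x = −4, so x = 2.
Then 2E = 30 + 5·2 = 40, so E = 20, V = 2E/4 = 10, F = 10 + 2 = 12.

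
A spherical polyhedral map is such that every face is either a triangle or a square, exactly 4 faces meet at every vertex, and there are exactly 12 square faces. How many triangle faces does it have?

8

Let x be the number of triangles; then F = 12 + x.
Edge–face incidences: 2E = 4·12 + 3·x = 48 + 3x.
Every vertex has degree 4, so 4V = 2E.
Euler: V − E + F = 2 ⇒ (2E)/4 − E + (12 + x) = 2.
Multiply by 8: 2·(2E) − 4·(2E) + 8·(12 + x) = 16, i.e. 96 + 8x − 2·(48 + 3x) = 16.
Collecting terms: 2x = 16, so x = 8.
Then 2E = 48 + 3·8 = 72, so E = 36, V = 2E/4 = 18, F = 12 + 8 = 20.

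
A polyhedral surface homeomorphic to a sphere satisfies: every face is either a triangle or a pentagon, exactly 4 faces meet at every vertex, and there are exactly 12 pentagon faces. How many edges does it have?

60

Let x be the number of triangles; then F = 12 + x.
Edge–face incidences: 2E = 5·12 + 3·x = 60 + 3x.
Every vertex has degree 4, so 4V = 2E.
Euler: V − E + F = 2 ⇒ (2E)/4 − E + (12 + x) = 2.
Multiply by 8: 2·(2E) − 4·(2E) + 8·(12 + x) = 16, i.e. 96 + 8x − 2·(60 + 3x) = 16.
Collecting terms: 2x − 24 = 16, so 2x = 40, so x = 20.
Then 2E = 60 + 3·20 = 120, so E = 60, V = 2E/4 = 30, F = 12 + 20 = 32.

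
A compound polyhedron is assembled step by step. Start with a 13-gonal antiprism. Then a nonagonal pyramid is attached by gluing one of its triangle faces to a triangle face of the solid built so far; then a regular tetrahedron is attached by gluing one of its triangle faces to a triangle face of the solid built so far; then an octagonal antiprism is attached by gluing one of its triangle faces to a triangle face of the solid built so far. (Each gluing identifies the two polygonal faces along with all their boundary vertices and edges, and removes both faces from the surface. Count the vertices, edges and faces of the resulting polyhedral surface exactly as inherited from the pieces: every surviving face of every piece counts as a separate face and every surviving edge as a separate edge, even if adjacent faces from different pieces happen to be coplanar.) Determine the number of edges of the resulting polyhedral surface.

A 13-gonal antiprism: V=26, E=52, F=28.
Attach a nonagonal pyramid (V=10, E=18, F=10) along a 3-gon: merge 3 vertices and 3 edges, delete both glued faces → V=33, E=67, F=36.
Attach a regular tetrahedron (V=4, E=6, F=4) along a 3-gon: merge 3 vertices and 3 edges, delete both glued faces → V=34, E=70, F=38.
Attach an octagonal antiprism (V=16, E=32, F=18) along a 3-gon: merge 3 vertices and 3 edges, delete both glued faces → V=47, E=99, F=54.
Check: V − E + F = 47 − 99 + 54 = 2.

99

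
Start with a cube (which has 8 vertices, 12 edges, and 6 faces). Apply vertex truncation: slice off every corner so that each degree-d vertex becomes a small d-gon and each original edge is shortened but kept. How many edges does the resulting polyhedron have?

36

Truncation replaces each original edge-end by a new vertex, so V′ = 2E = 24.
Each original edge survives, and each old vertex of degree d contributes d new edges; summing degrees gives Σd = 2E, so E′ = E + 2E = 3E = 36.
Each original face survives and each original vertex becomes one new face: F′ = F + V = 14.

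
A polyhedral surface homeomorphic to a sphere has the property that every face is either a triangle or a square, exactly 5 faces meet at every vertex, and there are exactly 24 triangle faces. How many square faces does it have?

2

Let x be the number of squares; then F = 24 + x.
Edge–face incidences: 2E = 3·24 + 4·x = 72 + 4x.
Every vertex has degree 5, so 5V = 2E.
Euler: V − E + F = 2 ⇒ (2E)/5 − E + (24 + x) = 2.
Multiply by 10: 2·(2E) − 5·(2E) + 10·(24 + x) = 20, i.e. 240 + 10x − 3·(72 + 4x) = 20.
Collecting terms: −2x + 24 = 20, so −2x = −4, so x = 2.
Then 2E = 72 + 4·2 = 80, so E = 40, V = 2E/5 = 16, F = 24 + 2 = 26.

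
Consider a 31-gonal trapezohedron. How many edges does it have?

The n-trapezohedron (dual of the n-antiprism) has V = 2·31 + 2 = 64, E = 4·31 = 124, F = 2·31 = 62.

124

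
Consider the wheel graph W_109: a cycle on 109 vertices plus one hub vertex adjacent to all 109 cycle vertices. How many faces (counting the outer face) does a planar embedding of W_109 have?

W_109 has V = 109 + 1 = 110 vertices and E = 2·109 = 218 edges.
By Euler's formula F = 2 − V + E = 2 − 110 + 218 = 110.

110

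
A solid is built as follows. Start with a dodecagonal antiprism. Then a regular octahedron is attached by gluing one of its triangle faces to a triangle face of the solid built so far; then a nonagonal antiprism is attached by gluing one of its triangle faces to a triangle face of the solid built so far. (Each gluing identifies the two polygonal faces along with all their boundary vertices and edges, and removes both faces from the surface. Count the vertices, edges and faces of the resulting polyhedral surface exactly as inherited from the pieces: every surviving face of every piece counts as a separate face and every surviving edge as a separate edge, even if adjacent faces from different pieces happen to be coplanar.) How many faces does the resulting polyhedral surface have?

50

A dodecagonal antiprism: V=24, E=48, F=26.
Attach a regular octahedron (V=6, E=12, F=8) along a 3-gon: merge 3 vertices and 3 edges, delete both glued faces → V=27, E=57, F=32.
Attach a nonagonal antiprism (V=18, E=36, F=20) along a 3-gon: merge 3 vertices and 3 edges, delete both glued faces → V=42, E=90, F=50.
Check: V − E + F = 42 − 90 + 50 = 2.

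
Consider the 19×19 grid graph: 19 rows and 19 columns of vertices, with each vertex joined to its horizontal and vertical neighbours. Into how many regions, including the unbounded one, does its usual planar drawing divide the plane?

325

The grid has V = 19·19 = 361 vertices and E = 19·18 + 19·18 = 684 edges.
F = 2 − V + E = 2 − 361 + 684 = 325.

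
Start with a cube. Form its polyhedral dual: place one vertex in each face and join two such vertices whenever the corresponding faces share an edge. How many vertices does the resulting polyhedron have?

The base solid has V = 8, E = 12, F = 6.
The dual swaps V and F and preserves E: V′ = F = 6, E′ = E = 12, F′ = V = 8.

6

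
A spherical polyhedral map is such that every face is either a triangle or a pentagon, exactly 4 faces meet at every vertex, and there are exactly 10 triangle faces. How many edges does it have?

20

Let x be the number of pentagons; then F = 10 + x.
Edge–face incidences: 2E = 3·10 + 5·x = 30 + 5x.
Every vertex has degree 4, so 4V = 2E.
Euler: V − E + F = 2 ⇒ (2E)/4 − E + (10 + x) = 2.
Multiply by 8: 2·(2E) − 4·(2E) + 8·(10 + x) = 16, i.e. 80 + 8x − 2·(30 + 5x) = 16.
Collecting terms: −2x + 20 = 16, so −2x = −4, so x = 2.
Then 2E = 30 + 5·2 = 40, so E = 20, V = 2E/4 = 10, F = 10 + 2 = 12.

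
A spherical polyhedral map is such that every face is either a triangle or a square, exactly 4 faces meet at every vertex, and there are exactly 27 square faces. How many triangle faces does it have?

8

Let x be the number of triangles; then F = 27 + x.
Edge–face incidences: 2E = 4·27 + 3·x = 108 + 3x.
Every vertex has degree 4, so 4V = 2E.
Euler: V − E + F = 2 ⇒ (2E)/4 − E + (27 + x) = 2.
Multiply by 8: 2·(2E) − 4·(2E) + 8·(27 + x) = 16, i.e. 216 + 8x − 2·(108 + 3x) = 16.
Collecting terms: 2x = 16, so x = 8.
Then 2E = 108 + 3·8 = 132, so E = 66, V = 2E/4 = 33, F = 27 + 8 = 35.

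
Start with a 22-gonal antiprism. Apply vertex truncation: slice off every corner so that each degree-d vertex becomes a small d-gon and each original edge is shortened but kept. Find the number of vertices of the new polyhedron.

The base solid has V = 44, E = 88, F = 46.
Truncation replaces each original edge-end by a new vertex, so V′ = 2E = 176.
Each original edge survives, and each old vertex of degree d contributes d new edges; summing degrees gives Σd = 2E, so E′ = E + 2E = 3E = 264.
Each original face survives and each original vertex becomes one new face: F′ = F + V = 90.

176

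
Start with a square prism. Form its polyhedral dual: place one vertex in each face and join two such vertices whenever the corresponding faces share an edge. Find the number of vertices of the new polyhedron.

6

The base solid has V = 8, E = 12, F = 6.
The dual swaps V and F and preserves E: V′ = F = 6, E′ = E = 12, F′ = V = 8.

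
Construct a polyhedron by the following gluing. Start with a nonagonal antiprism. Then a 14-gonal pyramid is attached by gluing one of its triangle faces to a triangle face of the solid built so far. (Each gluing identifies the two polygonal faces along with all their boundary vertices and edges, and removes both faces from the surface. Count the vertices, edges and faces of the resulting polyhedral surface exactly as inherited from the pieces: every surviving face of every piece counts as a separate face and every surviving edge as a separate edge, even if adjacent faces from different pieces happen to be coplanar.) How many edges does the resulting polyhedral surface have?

A nonagonal antiprism: V=18, E=36, F=20.
Attach a 14-gonal pyramid (V=15, E=28, F=15) along a 3-gon: merge 3 vertices and 3 edges, delete both glued faces → V=30, E=61, F=33.
Check: V − E + F = 30 − 61 + 33 = 2.

61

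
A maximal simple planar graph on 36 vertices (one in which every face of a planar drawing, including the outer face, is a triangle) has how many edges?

In a plane triangulation 3F = 2E and V − E + F = 2, so E = 3V − 6 = 3·36 − 6 = 102.

102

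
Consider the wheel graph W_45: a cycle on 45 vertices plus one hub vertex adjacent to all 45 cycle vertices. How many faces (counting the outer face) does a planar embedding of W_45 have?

W_45 has V = 45 + 1 = 46 vertices and E = 2·45 = 90 edges.
By Euler's formula F = 2 − V + E = 2 − 46 + 90 = 46.

46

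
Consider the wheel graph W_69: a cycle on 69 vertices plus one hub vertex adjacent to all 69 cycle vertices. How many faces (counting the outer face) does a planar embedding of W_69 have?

W_69 has V = 69 + 1 = 70 vertices and E = 2·69 = 138 edges.
By Euler's formula F = 2 − V + E = 2 − 70 + 138 = 70.

70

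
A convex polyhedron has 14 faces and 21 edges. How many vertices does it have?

Here V − E + F = 2.
V = 2 + E − F = 2 + 21 − 14 = 9.

9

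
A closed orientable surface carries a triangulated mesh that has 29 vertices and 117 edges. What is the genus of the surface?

Every face is a triangle and each edge borders two faces, so 3F = 2·117, giving F = 78.
χ = V − E + F = 29 − 117 + 78 = -10.
For a closed orientable surface χ = 2 − 2g, so g = (2 − (-10))/2 = 6.

6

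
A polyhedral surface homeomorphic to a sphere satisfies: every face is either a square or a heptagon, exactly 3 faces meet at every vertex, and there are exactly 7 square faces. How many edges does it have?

Let x be the number of heptagons; then F = 7 + x.
Edge–face incidences: 2E = 4·7 + 7·x = 28 + 7x.
Every vertex has degree 3, so 3V = 2E.
Euler: V − E + F = 2 ⇒ (2E)/3 − E + (7 + x) = 2.
Multiply by 6: 2·(2E) − 3·(2E) + 6·(7 + x) = 12, i.e. 42 + 6x − (28 + 7x) = 12.
Collecting terms: −x + 14 = 12, so −x = −2, so x = 2.
Then 2E = 28 + 7·2 = 42, so E = 21, V = 2E/3 = 14, F = 7 + 2 = 9.

21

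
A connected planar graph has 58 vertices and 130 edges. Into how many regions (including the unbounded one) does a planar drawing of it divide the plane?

Euler's formula for a connected plane graph: V − E + F = 2, so F = 2 − 58 + 130 = 74.

74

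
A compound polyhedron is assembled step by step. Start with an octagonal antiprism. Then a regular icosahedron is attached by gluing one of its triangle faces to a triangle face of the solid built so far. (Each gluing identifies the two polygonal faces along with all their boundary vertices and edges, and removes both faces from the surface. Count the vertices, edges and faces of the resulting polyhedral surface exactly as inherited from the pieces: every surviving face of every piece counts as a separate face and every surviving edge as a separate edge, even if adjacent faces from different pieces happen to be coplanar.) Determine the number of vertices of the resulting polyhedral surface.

An octagonal antiprism: V=16, E=32, F=18.
Attach a regular icosahedron (V=12, E=30, F=20) along a 3-gon: merge 3 vertices and 3 edges, delete both glued faces → V=25, E=59, F=36.
Check: V − E + F = 25 − 59 + 36 = 2.

25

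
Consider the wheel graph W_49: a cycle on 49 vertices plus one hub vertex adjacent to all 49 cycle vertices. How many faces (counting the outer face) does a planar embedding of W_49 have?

50

W_49 has V = 49 + 1 = 50 vertices and E = 2·49 = 98 edges.
By Euler's formula F = 2 − V + E = 2 − 50 + 98 = 50.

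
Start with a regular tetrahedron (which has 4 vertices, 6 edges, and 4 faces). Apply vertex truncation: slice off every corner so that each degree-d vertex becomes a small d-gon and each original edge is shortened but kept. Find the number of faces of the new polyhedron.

8

Truncation replaces each original edge-end by a new vertex, so V′ = 2E = 12.
Each original edge survives, and each old vertex of degree d contributes d new edges; summing degrees gives Σd = 2E, so E′ = E + 2E = 3E = 18.
Each original face survives and each original vertex becomes one new face: F′ = F + V = 8.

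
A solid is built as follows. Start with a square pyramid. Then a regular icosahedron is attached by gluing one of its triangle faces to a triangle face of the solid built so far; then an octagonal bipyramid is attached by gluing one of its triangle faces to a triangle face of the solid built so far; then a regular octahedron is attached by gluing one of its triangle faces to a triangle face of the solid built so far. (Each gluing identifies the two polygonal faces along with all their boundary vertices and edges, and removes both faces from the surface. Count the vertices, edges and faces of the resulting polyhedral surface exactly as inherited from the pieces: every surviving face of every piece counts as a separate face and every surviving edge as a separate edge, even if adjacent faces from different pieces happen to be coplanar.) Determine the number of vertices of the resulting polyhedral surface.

24

A square pyramid: V=5, E=8, F=5.
Attach a regular icosahedron (V=12, E=30, F=20) along a 3-gon: merge 3 vertices and 3 edges, delete both glued faces → V=14, E=35, F=23.
Attach an octagonal bipyramid (V=10, E=24, F=16) along a 3-gon: merge 3 vertices and 3 edges, delete both glued faces → V=21, E=56, F=37.
Attach a regular octahedron (V=6, E=12, F=8) along a 3-gon: merge 3 vertices and 3 edges, delete both glued faces → V=24, E=65, F=43.
Check: V − E + F = 24 − 65 + 43 = 2.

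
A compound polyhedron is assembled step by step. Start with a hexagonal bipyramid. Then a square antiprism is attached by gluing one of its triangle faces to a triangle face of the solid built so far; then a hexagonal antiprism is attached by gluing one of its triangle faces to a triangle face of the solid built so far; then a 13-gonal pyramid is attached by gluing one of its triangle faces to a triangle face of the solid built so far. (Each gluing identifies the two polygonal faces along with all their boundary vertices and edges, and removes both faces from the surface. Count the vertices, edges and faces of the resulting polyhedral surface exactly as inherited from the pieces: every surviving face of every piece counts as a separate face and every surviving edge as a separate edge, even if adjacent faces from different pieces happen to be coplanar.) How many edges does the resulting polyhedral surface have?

A hexagonal bipyramid: V=8, E=18, F=12.
Attach a square antiprism (V=8, E=16, F=10) along a 3-gon: merge 3 vertices and 3 edges, delete both glued faces → V=13, E=31, F=20.
Attach a hexagonal antiprism (V=12, E=24, F=14) along a 3-gon: merge 3 vertices and 3 edges, delete both glued faces → V=22, E=52, F=32.
Attach a 13-gonal pyramid (V=14, E=26, F=14) along a 3-gon: merge 3 vertices and 3 edges, delete both glued faces → V=33, E=75, F=44.
Check: V − E + F = 33 − 75 + 44 = 2.

75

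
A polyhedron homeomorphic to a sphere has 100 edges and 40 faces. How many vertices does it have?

Here V − E + F = 2.
V = 2 + E − F = 2 + 100 − 40 = 62.

62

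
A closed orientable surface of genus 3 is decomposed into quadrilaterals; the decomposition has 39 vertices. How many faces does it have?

43

χ = 2 − 2·3 = -4, and every face is a square so 4F = 2E.
V − E + F = -4 with E = 4F/2 gives 39 − (4/2 − 1)·F = -4, so F = 43 and E = 86.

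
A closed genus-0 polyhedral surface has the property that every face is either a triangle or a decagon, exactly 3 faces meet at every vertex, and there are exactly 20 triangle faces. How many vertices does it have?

Let x be the number of decagons; then F = 20 + x.
Edge–face incidences: 2E = 3·20 + 10·x = 60 + 10x.
Every vertex has degree 3, so 3V = 2E.
Euler: V − E + F = 2 ⇒ (2E)/3 − E + (20 + x) = 2.
Multiply by 6: 2·(2E) − 3·(2E) + 6·(20 + x) = 12, i.e. 120 + 6x − (60 + 10x) = 12.
Collecting terms: −4x + 60 = 12, so −4x = −48, so x = 12.
Then 2E = 60 + 10·12 = 180, so E = 90, V = 2E/3 = 60, F = 20 + 12 = 32.

60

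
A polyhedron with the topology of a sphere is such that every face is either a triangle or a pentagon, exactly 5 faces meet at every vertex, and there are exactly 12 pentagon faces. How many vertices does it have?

Let x be the number of triangles; then F = 12 + x.
Edge–face incidences: 2E = 5·12 + 3·x = 60 + 3x.
Every vertex has degree 5, so 5V = 2E.
Euler: V − E + F = 2 ⇒ (2E)/5 − E + (12 + x) = 2.
Multiply by 10: 2·(2E) − 5·(2E) + 10·(12 + x) = 20, i.e. 120 + 10x − 3·(60 + 3x) = 20.
Collecting terms: x − 60 = 20, so x = 80.
Then 2E = 60 + 3·80 = 300, so E = 150, V = 2E/5 = 60, F = 12 + 80 = 92.

60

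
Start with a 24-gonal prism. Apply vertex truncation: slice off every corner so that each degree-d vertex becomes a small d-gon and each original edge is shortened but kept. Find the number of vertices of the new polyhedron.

144

The base solid has V = 48, E = 72, F = 26.
Truncation replaces each original edge-end by a new vertex, so V′ = 2E = 144.
Each original edge survives, and each old vertex of degree d contributes d new edges; summing degrees gives Σd = 2E, so E′ = E + 2E = 3E = 216.
Each original face survives and each original vertex becomes one new face: F′ = F + V = 74.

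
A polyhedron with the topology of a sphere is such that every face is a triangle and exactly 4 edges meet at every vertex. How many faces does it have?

8

Each face has 3 edges and each edge borders two faces, so 2E = 3F.
Each vertex has degree 4, so 4V = 2E and hence V = 3F/4.
Euler: V − E + F = 2 ⇒ (3F/4) − (3F/2) + F = 2.
Multiply by 8: (6 − 12 + 8)F = 16, i.e. 2F = 16.
So F = 8, E = 3·8/2 = 12, V = 3·8/4 = 6.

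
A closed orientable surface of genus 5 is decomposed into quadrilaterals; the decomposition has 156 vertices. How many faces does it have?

164

χ = 2 − 2·5 = -8, and every face is a square so 4F = 2E.
V − E + F = -8 with E = 4F/2 gives 156 − (4/2 − 1)·F = -8, so F = 164 and E = 328.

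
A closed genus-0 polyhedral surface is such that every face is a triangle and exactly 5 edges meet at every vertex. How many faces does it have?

20

Each face has 3 edges and each edge borders two faces, so 2E = 3F.
Each vertex has degree 5, so 5V = 2E and hence V = 3F/5.
Euler: V − E + F = 2 ⇒ (3F/5) − (3F/2) + F = 2.
Multiply by 10: (6 − 15 + 10)F = 20, i.e. 1F = 20.
So F = 20, E = 3·20/2 = 30, V = 3·20/5 = 12.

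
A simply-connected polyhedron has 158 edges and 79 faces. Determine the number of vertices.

81

Here V − E + F = 2.
V = 2 + E − F = 2 + 158 − 79 = 81.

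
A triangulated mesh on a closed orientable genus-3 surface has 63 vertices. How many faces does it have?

χ = 2 − 2·3 = -4, and every face is a triangle so 3F = 2E.
V − E + F = -4 with E = 3F/2 gives 63 − (3/2 − 1)·F = -4, so F = 134 and E = 201.

134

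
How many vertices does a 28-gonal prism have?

56

A prism on an n-gon has two n-gon bases and n rectangular sides: V = 2·28 = 56, E = 3·28 = 84, F = 28 + 2 = 30.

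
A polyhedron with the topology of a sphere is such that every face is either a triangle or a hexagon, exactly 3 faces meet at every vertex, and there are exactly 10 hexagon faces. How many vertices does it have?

24

Let x be the number of triangles; then F = 10 + x.
Edge–face incidences: 2E = 6·10 + 3·x = 60 + 3x.
Every vertex has degree 3, so 3V = 2E.
Euler: V − E + F = 2 ⇒ (2E)/3 − E + (10 + x) = 2.
Multiply by 6: 2·(2E) − 3·(2E) + 6·(10 + x) = 12, i.e. 60 + 6x − (60 + 3x) = 12.
Collecting terms: 3x = 12, so x = 4.
Then 2E = 60 + 3·4 = 72, so E = 36, V = 2E/3 = 24, F = 10 + 4 = 14.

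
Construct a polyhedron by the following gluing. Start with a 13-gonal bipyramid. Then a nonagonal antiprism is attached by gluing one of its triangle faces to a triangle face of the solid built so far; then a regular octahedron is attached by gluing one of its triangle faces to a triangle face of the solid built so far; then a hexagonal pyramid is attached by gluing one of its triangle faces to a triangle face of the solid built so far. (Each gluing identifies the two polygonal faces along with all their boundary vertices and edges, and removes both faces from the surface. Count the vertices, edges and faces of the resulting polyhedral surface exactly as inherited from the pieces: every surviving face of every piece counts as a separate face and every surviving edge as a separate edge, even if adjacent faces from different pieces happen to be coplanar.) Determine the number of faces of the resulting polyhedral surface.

A 13-gonal bipyramid: V=15, E=39, F=26.
Attach a nonagonal antiprism (V=18, E=36, F=20) along a 3-gon: merge 3 vertices and 3 edges, delete both glued faces → V=30, E=72, F=44.
Attach a regular octahedron (V=6, E=12, F=8) along a 3-gon: merge 3 vertices and 3 edges, delete both glued faces → V=33, E=81, F=50.
Attach a hexagonal pyramid (V=7, E=12, F=7) along a 3-gon: merge 3 vertices and 3 edges, delete both glued faces → V=37, E=90, F=55.
Check: V − E + F = 37 − 90 + 55 = 2.

55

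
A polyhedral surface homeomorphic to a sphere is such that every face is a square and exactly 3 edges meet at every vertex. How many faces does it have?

Each face has 4 edges and each edge borders two faces, so 2E = 4F.
Each vertex has degree 3, so 3V = 2E and hence V = 4F/3.
Euler: V − E + F = 2 ⇒ (4F/3) − (4F/2) + F = 2.
Multiply by 6: (8 − 12 + 6)F = 12, i.e. 2F = 12.
So F = 6, E = 4·6/2 = 12, V = 4·6/3 = 8.

6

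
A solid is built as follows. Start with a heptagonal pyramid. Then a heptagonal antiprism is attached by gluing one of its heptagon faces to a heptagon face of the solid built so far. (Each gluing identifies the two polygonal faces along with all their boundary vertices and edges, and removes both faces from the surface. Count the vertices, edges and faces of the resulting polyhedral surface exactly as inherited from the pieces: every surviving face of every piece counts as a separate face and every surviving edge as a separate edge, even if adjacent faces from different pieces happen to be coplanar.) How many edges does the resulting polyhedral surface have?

A heptagonal pyramid: V=8, E=14, F=8.
Attach a heptagonal antiprism (V=14, E=28, F=16) along a 7-gon: merge 7 vertices and 7 edges, delete both glued faces → V=15, E=35, F=22.
Check: V − E + F = 15 − 35 + 22 = 2.

35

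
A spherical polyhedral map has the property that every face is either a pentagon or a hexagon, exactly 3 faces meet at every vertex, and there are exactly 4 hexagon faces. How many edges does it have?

Let x be the number of pentagons; then F = 4 + x.
Edge–face incidences: 2E = 6·4 + 5·x = 24 + 5x.
Every vertex has degree 3, so 3V = 2E.
Euler: V − E + F = 2 ⇒ (2E)/3 − E + (4 + x) = 2.
Multiply by 6: 2·(2E) − 3·(2E) + 6·(4 + x) = 12, i.e. 24 + 6x − (24 + 5x) = 12.
Collecting terms: x = 12.
Then 2E = 24 + 5·12 = 84, so E = 42, V = 2E/3 = 28, F = 4 + 12 = 16.

42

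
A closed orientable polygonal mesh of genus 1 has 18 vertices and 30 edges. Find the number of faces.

12

For a closed orientable surface of genus 1, χ = 2 − 2·1 = 0.
F = 0 − V + E = 0 − 18 + 30 = 12.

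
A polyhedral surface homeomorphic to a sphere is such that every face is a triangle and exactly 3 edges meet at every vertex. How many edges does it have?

6

Each face has 3 edges and each edge borders two faces, so 2E = 3F.
Each vertex has degree 3, so 3V = 2E and hence V = 3F/3.
Euler: V − E + F = 2 ⇒ (3F/3) − (3F/2) + F = 2.
Multiply by 6: (6 − 9 + 6)F = 12, i.e. 3F = 12.
So F = 4, E = 3·4/2 = 6, V = 3·4/3 = 4.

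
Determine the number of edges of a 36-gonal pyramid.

A pyramid on an n-gon base has one n-gon and n triangles: V = 36 + 1 = 37, E = 2·36 = 72, F = 36 + 1 = 37.

72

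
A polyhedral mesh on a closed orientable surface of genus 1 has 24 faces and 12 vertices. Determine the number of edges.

For a closed orientable surface of genus 1, χ = 2 − 2·1 = 0.
E = V + F − (0) = 12 + 24 − (0) = 36.

36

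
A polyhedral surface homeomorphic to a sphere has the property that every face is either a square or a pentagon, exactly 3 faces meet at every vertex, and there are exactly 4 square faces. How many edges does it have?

18

Let x be the number of pentagons; then F = 4 + x.
Edge–face incidences: 2E = 4·4 + 5·x = 16 + 5x.
Every vertex has degree 3, so 3V = 2E.
Euler: V − E + F = 2 ⇒ (2E)/3 − E + (4 + x) = 2.
Multiply by 6: 2·(2E) − 3·(2E) + 6·(4 + x) = 12, i.e. 24 + 6x − (16 + 5x) = 12.
Collecting terms: x + 8 = 12, so x = 4.
Then 2E = 16 + 5·4 = 36, so E = 18, V = 2E/3 = 12, F = 4 + 4 = 8.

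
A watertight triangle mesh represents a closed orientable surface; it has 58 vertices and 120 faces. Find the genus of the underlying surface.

Every face is a triangle, so 2E = 3·120 = 360, giving E = 180.
χ = V − E + F = 58 − 180 + 120 = -2.
For a closed orientable surface χ = 2 − 2g, so g = (2 − (-2))/2 = 2.

2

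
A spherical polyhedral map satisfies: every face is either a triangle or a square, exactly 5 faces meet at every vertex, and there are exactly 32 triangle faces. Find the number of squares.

6

Let x be the number of squares; then F = 32 + x.
Edge–face incidences: 2E = 3·32 + 4·x = 96 + 4x.
Every vertex has degree 5, so 5V = 2E.
Euler: V − E + F = 2 ⇒ (2E)/5 − E + (32 + x) = 2.
Multiply by 10: 2·(2E) − 5·(2E) + 10·(32 + x) = 20, i.e. 320 + 10x − 3·(96 + 4x) = 20.
Collecting terms: −2x + 32 = 20, so −2x = −12, so x = 6.
Then 2E = 96 + 4·6 = 120, so E = 60, V = 2E/5 = 24, F = 32 + 6 = 38.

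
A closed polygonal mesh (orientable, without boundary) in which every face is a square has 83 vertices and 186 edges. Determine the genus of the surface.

Every face is a square and each edge borders two faces, so 4F = 2·186, giving F = 93.
χ = V − E + F = 83 − 186 + 93 = -10.
For a closed orientable surface χ = 2 − 2g, so g = (2 − (-10))/2 = 6.

6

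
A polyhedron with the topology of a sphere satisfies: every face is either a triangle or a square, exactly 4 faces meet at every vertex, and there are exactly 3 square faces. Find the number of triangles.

Let x be the number of triangles; then F = 3 + x.
Edge–face incidences: 2E = 4·3 + 3·x = 12 + 3x.
Every vertex has degree 4, so 4V = 2E.
Euler: V − E + F = 2 ⇒ (2E)/4 − E + (3 + x) = 2.
Multiply by 8: 2·(2E) − 4·(2E) + 8·(3 + x) = 16, i.e. 24 + 8x − 2·(12 + 3x) = 16.
Collecting terms: 2x = 16, so x = 8.
Then 2E = 12 + 3·8 = 36, so E = 18, V = 2E/4 = 9, F = 3 + 8 = 11.

8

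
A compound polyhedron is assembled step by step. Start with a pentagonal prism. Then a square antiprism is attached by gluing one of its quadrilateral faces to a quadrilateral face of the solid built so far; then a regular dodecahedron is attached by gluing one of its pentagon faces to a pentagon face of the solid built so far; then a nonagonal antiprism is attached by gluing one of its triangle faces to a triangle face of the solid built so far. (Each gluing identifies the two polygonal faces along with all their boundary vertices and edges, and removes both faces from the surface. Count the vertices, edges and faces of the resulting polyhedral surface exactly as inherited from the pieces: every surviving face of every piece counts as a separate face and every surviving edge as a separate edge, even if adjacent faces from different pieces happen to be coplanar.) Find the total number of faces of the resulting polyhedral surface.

A pentagonal prism: V=10, E=15, F=7.
Attach a square antiprism (V=8, E=16, F=10) along a 4-gon: merge 4 vertices and 4 edges, delete both glued faces → V=14, E=27, F=15.
Attach a regular dodecahedron (V=20, E=30, F=12) along a 5-gon: merge 5 vertices and 5 edges, delete both glued faces → V=29, E=52, F=25.
Attach a nonagonal antiprism (V=18, E=36, F=20) along a 3-gon: merge 3 vertices and 3 edges, delete both glued faces → V=44, E=85, F=43.
Check: V − E + F = 44 − 85 + 43 = 2.

43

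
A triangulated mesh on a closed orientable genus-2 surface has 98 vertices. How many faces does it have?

χ = 2 − 2·2 = -2, and every face is a triangle so 3F = 2E.
V − E + F = -2 with E = 3F/2 gives 98 − (3/2 − 1)·F = -2, so F = 200 and E = 300.

200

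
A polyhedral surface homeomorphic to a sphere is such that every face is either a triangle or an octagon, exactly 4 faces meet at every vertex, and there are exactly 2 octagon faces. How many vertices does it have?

Let x be the number of triangles; then F = 2 + x.
Edge–face incidences: 2E = 8·2 + 3·x = 16 + 3x.
Every vertex has degree 4, so 4V = 2E.
Euler: V − E + F = 2 ⇒ (2E)/4 − E + (2 + x) = 2.
Multiply by 8: 2·(2E) − 4·(2E) + 8·(2 + x) = 16, i.e. 16 + 8x − 2·(16 + 3x) = 16.
Collecting terms: 2x − 16 = 16, so 2x = 32, so x = 16.
Then 2E = 16 + 3·16 = 64, so E = 32, V = 2E/4 = 16, F = 2 + 16 = 18.

16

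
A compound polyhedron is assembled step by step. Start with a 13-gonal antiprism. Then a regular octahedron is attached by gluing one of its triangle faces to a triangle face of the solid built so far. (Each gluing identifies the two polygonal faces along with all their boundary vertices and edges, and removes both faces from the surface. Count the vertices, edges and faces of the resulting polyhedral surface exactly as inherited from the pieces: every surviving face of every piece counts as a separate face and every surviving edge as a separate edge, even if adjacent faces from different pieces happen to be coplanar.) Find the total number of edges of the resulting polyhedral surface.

A 13-gonal antiprism: V=26, E=52, F=28.
Attach a regular octahedron (V=6, E=12, F=8) along a 3-gon: merge 3 vertices and 3 edges, delete both glued faces → V=29, E=61, F=34.
Check: V − E + F = 29 − 61 + 34 = 2.

61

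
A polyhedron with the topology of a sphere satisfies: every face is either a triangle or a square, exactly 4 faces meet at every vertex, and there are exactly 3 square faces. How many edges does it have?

Let x be the number of triangles; then F = 3 + x.
Edge–face incidences: 2E = 4·3 + 3·x = 12 + 3x.
Every vertex has degree 4, so 4V = 2E.
Euler: V − E + F = 2 ⇒ (2E)/4 − E + (3 + x) = 2.
Multiply by 8: 2·(2E) − 4·(2E) + 8·(3 + x) = 16, i.e. 24 + 8x − 2·(12 + 3x) = 16.
Collecting terms: 2x = 16, so x = 8.
Then 2E = 12 + 3·8 = 36, so E = 18, V = 2E/4 = 9, F = 3 + 8 = 11.

18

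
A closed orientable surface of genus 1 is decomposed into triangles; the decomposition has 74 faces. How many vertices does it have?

37

χ = 2 − 2·1 = 0, and every face is a triangle so 3F = 2E.
E = 3·74/2 = 111. Then V = 0 + E − F = 0 + 111 − 74 = 37.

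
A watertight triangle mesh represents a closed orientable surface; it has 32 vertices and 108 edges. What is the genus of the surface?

Every face is a triangle and each edge borders two faces, so 3F = 2·108, giving F = 72.
χ = V − E + F = 32 − 108 + 72 = -4.
For a closed orientable surface χ = 2 − 2g, so g = (2 − (-4))/2 = 3.

3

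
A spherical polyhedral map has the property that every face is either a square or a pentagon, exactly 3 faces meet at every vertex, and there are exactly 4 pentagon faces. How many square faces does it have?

Let x be the number of squares; then F = 4 + x.
Edge–face incidences: 2E = 5·4 + 4·x = 20 + 4x.
Every vertex has degree 3, so 3V = 2E.
Euler: V − E + F = 2 ⇒ (2E)/3 − E + (4 + x) = 2.
Multiply by 6: 2·(2E) − 3·(2E) + 6·(4 + x) = 12, i.e. 24 + 6x − (20 + 4x) = 12.
Collecting terms: 2x + 4 = 12, so 2x = 8, so x = 4.
Then 2E = 20 + 4·4 = 36, so E = 18, V = 2E/3 = 12, F = 4 + 4 = 8.

4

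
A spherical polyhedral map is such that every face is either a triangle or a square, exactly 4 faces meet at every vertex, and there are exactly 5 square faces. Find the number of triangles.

Let x be the number of triangles; then F = 5 + x.
Edge–face incidences: 2E = 4·5 + 3·x = 20 + 3x.
Every vertex has degree 4, so 4V = 2E.
Euler: V − E + F = 2 ⇒ (2E)/4 − E + (5 + x) = 2.
Multiply by 8: 2·(2E) − 4·(2E) + 8·(5 + x) = 16, i.e. 40 + 8x − 2·(20 + 3x) = 16.
Collecting terms: 2x = 16, so x = 8.
Then 2E = 20 + 3·8 = 44, so E = 22, V = 2E/4 = 11, F = 5 + 8 = 13.

8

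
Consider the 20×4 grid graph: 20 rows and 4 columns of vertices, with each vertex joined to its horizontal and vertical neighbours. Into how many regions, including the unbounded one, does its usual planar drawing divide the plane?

The grid has V = 20·4 = 80 vertices and E = 20·3 + 4·19 = 136 edges.
F = 2 − V + E = 2 − 80 + 136 = 58.

58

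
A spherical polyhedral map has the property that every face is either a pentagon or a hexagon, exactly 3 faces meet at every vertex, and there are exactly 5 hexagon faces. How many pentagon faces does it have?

12

Let x be the number of pentagons; then F = 5 + x.
Edge–face incidences: 2E = 6·5 + 5·x = 30 + 5x.
Every vertex has degree 3, so 3V = 2E.
Euler: V − E + F = 2 ⇒ (2E)/3 − E + (5 + x) = 2.
Multiply by 6: 2·(2E) − 3·(2E) + 6·(5 + x) = 12, i.e. 30 + 6x − (30 + 5x) = 12.
Collecting terms: x = 12.
Then 2E = 30 + 5·12 = 90, so E = 45, V = 2E/3 = 30, F = 5 + 12 = 17.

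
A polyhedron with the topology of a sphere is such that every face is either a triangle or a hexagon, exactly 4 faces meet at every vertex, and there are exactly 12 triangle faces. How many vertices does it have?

Let x be the number of hexagons; then F = 12 + x.
Edge–face incidences: 2E = 3·12 + 6·x = 36 + 6x.
Every vertex has degree 4, so 4V = 2E.
Euler: V − E + F = 2 ⇒ (2E)/4 − E + (12 + x) = 2.
Multiply by 8: 2·(2E) − 4·(2E) + 8·(12 + x) = 16, i.e. 96 + 8x − 2·(36 + 6x) = 16.
Collecting terms: −4x + 24 = 16, so −4x = −8, so x = 2.
Then 2E = 36 + 6·2 = 48, so E = 24, V = 2E/4 = 12, F = 12 + 2 = 14.

12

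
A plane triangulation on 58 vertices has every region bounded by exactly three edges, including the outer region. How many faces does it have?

112

In a plane triangulation 3F = 2E and V − E + F = 2, so F = 2V − 4 = 2·58 − 4 = 112.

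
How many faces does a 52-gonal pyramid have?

53

A pyramid on an n-gon base has one n-gon and n triangles: V = 52 + 1 = 53, E = 2·52 = 104, F = 52 + 1 = 53.
Check: V − E + F = 53 − 104 + 53 = 2.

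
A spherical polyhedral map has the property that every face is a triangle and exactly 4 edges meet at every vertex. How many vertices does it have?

6

Each face has 3 edges and each edge borders two faces, so 2E = 3F.
Each vertex has degree 4, so 4V = 2E and hence V = 3F/4.
Euler: V − E + F = 2 ⇒ (3F/4) − (3F/2) + F = 2.
Multiply by 8: (6 − 12 + 8)F = 16, i.e. 2F = 16.
So F = 8, E = 3·8/2 = 12, V = 3·8/4 = 6.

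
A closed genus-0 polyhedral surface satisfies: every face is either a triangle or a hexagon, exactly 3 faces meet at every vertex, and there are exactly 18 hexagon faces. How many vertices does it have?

40

Let x be the number of triangles; then F = 18 + x.
Edge–face incidences: 2E = 6·18 + 3·x = 108 + 3x.
Every vertex has degree 3, so 3V = 2E.
Euler: V − E + F = 2 ⇒ (2E)/3 − E + (18 + x) = 2.
Multiply by 6: 2·(2E) − 3·(2E) + 6·(18 + x) = 12, i.e. 108 + 6x − (108 + 3x) = 12.
Collecting terms: 3x = 12, so x = 4.
Then 2E = 108 + 3·4 = 120, so E = 60, V = 2E/3 = 40, F = 18 + 4 = 22.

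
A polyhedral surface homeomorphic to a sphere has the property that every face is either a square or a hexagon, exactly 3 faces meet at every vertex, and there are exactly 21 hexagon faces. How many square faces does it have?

Let x be the number of squares; then F = 21 + x.
Edge–face incidences: 2E = 6·21 + 4·x = 126 + 4x.
Every vertex has degree 3, so 3V = 2E.
Euler: V − E + F = 2 ⇒ (2E)/3 − E + (21 + x) = 2.
Multiply by 6: 2·(2E) − 3·(2E) + 6·(21 + x) = 12, i.e. 126 + 6x − (126 + 4x) = 12.
Collecting terms: 2x = 12, so x = 6.
Then 2E = 126 + 4·6 = 150, so E = 75, V = 2E/3 = 50, F = 21 + 6 = 27.

6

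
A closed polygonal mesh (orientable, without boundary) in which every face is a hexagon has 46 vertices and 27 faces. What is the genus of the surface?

5

Every face is a hexagon, so 2E = 6·27 = 162, giving E = 81.
χ = V − E + F = 46 − 81 + 27 = -8.
For a closed orientable surface χ = 2 − 2g, so g = (2 − (-8))/2 = 5.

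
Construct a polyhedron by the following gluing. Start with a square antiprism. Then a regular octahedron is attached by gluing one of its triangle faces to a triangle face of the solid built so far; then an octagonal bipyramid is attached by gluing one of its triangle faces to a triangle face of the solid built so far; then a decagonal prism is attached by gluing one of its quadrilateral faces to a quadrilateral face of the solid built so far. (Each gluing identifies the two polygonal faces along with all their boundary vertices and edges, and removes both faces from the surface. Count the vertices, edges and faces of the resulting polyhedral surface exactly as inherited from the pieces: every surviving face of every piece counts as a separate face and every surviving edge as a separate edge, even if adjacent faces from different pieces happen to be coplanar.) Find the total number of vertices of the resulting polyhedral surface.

34

A square antiprism: V=8, E=16, F=10.
Attach a regular octahedron (V=6, E=12, F=8) along a 3-gon: merge 3 vertices and 3 edges, delete both glued faces → V=11, E=25, F=16.
Attach an octagonal bipyramid (V=10, E=24, F=16) along a 3-gon: merge 3 vertices and 3 edges, delete both glued faces → V=18, E=46, F=30.
Attach a decagonal prism (V=20, E=30, F=12) along a 4-gon: merge 4 vertices and 4 edges, delete both glued faces → V=34, E=72, F=40.
Check: V − E + F = 34 − 72 + 40 = 2.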